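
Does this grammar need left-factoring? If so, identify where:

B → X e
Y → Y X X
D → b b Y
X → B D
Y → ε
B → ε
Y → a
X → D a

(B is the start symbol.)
No, left-factoring is not needed

Left-factoring is needed when two productions for the same non-terminal
share a common prefix on the right-hand side.

Productions for B:
  B → X e
  B → ε
Productions for Y:
  Y → Y X X
  Y → ε
  Y → a
Productions for X:
  X → B D
  X → D a

No common prefixes found.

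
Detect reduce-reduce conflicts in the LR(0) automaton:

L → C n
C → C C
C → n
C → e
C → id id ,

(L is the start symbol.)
A reduce-reduce conflict occurs when an LR(0) state has two complete items [A → α .] and [B → β .] — both call for a reduction, and with no lookahead the parser cannot choose between them.

Augment with L' → L and build the canonical LR(0) collection (I0 = CLOSURE({[L' → . L]}), then GOTO on every symbol after a dot until no new states appear). It has 10 states:
  I0: { [C → . C C], [C → . e], [C → . id id ,], [C → . n], [L → . C n], [L' → . L] }  — shift
  I1: { [C → . C C], [C → . e], [C → . id id ,], [C → . n], [C → C . C], [L → C . n] }  — shift
  I2: { [L' → L .] }  — accept
  I3: { [C → e .] }  — reduce
  I4: { [C → id . id ,] }  — shift
  I5: { [C → n .] }  — reduce
  I6: { [C → id id . ,] }  — shift
  I7: { [C → id id , .] }  — reduce
  I8: { [C → . C C], [C → . e], [C → . id id ,], [C → . n], [C → C . C], [C → C C .] }  — shift, reduce
  I9: { [C → n .], [L → C n .] }  — 2 reduces

I9 contains complete items [C → n .], [L → C n .] — reduce-reduce conflict.

Answer: Yes — I9: [C → n .] vs [L → C n .]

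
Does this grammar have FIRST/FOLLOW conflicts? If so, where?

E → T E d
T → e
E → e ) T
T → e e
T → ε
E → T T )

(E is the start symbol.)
A FIRST/FOLLOW conflict occurs when a non-terminal N has a nullable alternative N → β (β ⇒* ε) and another alternative N → α with FIRST(α) ∩ FOLLOW(N) ≠ ∅: on such a lookahead the parser cannot decide between expanding α and letting N vanish via β.

Nullable non-terminals: T.

T: nullable alternative(s) T → ε; FOLLOW(T) = { $, ')', 'd', 'e' }
  T → e: FIRST \ {ε} = { 'e' } — overlaps FOLLOW(T) on { 'e' }: CONFLICT
  T → e e: FIRST \ {ε} = { 'e' } — overlaps FOLLOW(T) on { 'e' }: CONFLICT
  T → ε: FIRST \ {ε} = { } — this is the only nullable alternative, skip

E has no nullable alternative, so no FIRST/FOLLOW check is needed there.

So the grammar has 2 FIRST/FOLLOW conflicts (marked CONFLICT above).

Answer: Yes. T → e with FOLLOW(T) on { 'e' }; T → e e with FOLLOW(T) on { 'e' }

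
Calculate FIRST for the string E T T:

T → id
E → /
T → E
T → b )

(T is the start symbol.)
FIRST sets of the non-terminals involved (from the grammar, by fixed-point iteration):
  FIRST(E) = { '/' }

To compute FIRST(E T T), process the symbols left to right:
Symbol E is a non-terminal. Add FIRST(E) \ {ε} = { '/' }
E is not nullable (ε ∉ FIRST(E)), so stop here.
FIRST(E T T) = { '/' }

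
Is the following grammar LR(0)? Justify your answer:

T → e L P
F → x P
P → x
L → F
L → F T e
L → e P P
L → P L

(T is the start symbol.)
No. Shift-reduce conflict between [L → F .] and [T → . e L P]

A grammar is LR(0) if no state in the canonical LR(0) collection has:
  - both a shift item (dot before a terminal) and a complete item (shift-reduce conflict), or
  - two or more complete items (reduce-reduce conflict; the accept item [T' → T .] counts as a complete item here).

Augment with T' → T and build the canonical LR(0) collection (I0 = CLOSURE({[T' → . T]}), then GOTO on every symbol after a dot until no new states appear). It has 16 states:
  I0: { [T → . e L P], [T' → . T] }  — shift
  I1: { [T' → T .] }  — accept
  I2: { [F → . x P], [L → . F T e], [L → . F], [L → . P L], [L → . e P P], [P → . x], [T → e . L P] }  — shift
  I3: { [L → F . T e], [L → F .], [T → . e L P] }  — shift, reduce
  I4: { [P → . x], [T → e L . P] }  — shift
  I5: { [F → . x P], [L → . F T e], [L → . F], [L → . P L], [L → . e P P], [L → P . L], [P → . x] }  — shift
  I6: { [L → e . P P], [P → . x] }  — shift
  I7: { [F → x . P], [P → . x], [P → x .] }  — shift, reduce
  I8: { [F → x P .] }  — reduce
  I9: { [P → x .] }  — reduce
  I10: { [L → e P . P], [P → . x] }  — shift
  I11: { [L → e P P .] }  — reduce
  I12: { [L → P L .] }  — reduce
  I13: { [T → e L P .] }  — reduce
  I14: { [L → F T . e] }  — shift
  I15: { [L → F T e .] }  — reduce

Conflict in state I3:
  Shift-reduce conflict between [L → F .] and [T → . e L P]
So the grammar is NOT LR(0).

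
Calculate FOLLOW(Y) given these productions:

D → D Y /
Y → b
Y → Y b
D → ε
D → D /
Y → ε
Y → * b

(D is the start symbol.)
To compute FOLLOW(Y), find every occurrence of Y on a right-hand side N → α Y β: add FIRST(β) \ {ε}, and if β is empty or nullable also add FOLLOW(N). Iterate to a fixed point.

In D → D Y /: Y is followed by '/', add FIRST('/') \ {ε} = { '/' }
In Y → Y b: Y is followed by b, add FIRST(b) \ {ε} = { 'b' }

Taking the union: FOLLOW(Y) = { '/', 'b' }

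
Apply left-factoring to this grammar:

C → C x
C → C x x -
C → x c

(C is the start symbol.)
Left-factoring transforms A → αβ₁ | αβ₂ into A → αA' and A' → β₁ | β₂
(α is the longest common prefix among the alternatives). Repeat until
no nonterminal has two alternatives with a common prefix.

Round 1: C has alternatives sharing prefix 'C x'. Introduce C': C → C x C'
  Add: C' → ε
  Add: C' → x -

No remaining common prefixes — done.

Resulting grammar:
C → C x C'
C' → ε
C' → x -
C → x c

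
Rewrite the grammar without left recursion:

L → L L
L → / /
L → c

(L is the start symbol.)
L → / / L'
L → c L'
L' → L L'
L' → ε

L is directly left-recursive. The standard transformation for
  A → A α₁ | ... | A α_m | β₁ | ... | β_n
is
  A  → β₁ A' | ... | β_n A'
  A' → α₁ A' | ... | α_m A' | ε

L → / / becomes L → / / L'
L → c becomes L → c L'
L → L L becomes L' → L L'
Add L' → ε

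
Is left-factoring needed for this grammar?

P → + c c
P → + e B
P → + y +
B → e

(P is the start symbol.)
Left-factoring is needed when two productions for the same non-terminal
share a common prefix on the right-hand side.

Productions for P:
  P → + c c
  P → + e B
  P → + y +

Found common prefix '+' in productions for P

Answer: Yes, P has productions with common prefix '+'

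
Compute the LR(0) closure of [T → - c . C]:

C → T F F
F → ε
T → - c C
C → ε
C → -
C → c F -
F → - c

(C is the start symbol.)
{ [C → . -], [C → . T F F], [C → . c F -], [C → .], [T → - c . C], [T → . - c C] }

Start with: [T → - c . C]
  [T → - c . C] has the dot before C: add [C → . T F F], [C → .], [C → . -], [C → . c F -]
  [C → . T F F] has the dot before T: add [T → . - c C]
No further items can be added.

CLOSURE = { [C → . -], [C → . T F F], [C → . c F -], [C → .], [T → - c . C], [T → . - c C] }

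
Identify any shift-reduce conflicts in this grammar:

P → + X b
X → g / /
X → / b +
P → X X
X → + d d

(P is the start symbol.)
Augment with P' → P and build the canonical LR(0) collection (I0 = CLOSURE({[P' → . P]}), then GOTO on every symbol after a dot until no new states appear). It has 16 states:
  I0: { [P → . + X b], [P → . X X], [P' → . P], [X → . + d d], [X → . / b +], [X → . g / /] }  — shift
  I1: { [P → + . X b], [X → + . d d], [X → . + d d], [X → . / b +], [X → . g / /] }  — shift
  I2: { [X → / . b +] }  — shift
  I3: { [P' → P .] }  — accept
  I4: { [P → X . X], [X → . + d d], [X → . / b +], [X → . g / /] }  — shift
  I5: { [X → g . / /] }  — shift
  I6: { [X → g / . /] }  — shift
  I7: { [X → g / / .] }  — reduce
  I8: { [X → + . d d] }  — shift
  I9: { [P → X X .] }  — reduce
  I10: { [X → + d . d] }  — shift
  I11: { [X → + d d .] }  — reduce
  I12: { [X → / b . +] }  — shift
  I13: { [X → / b + .] }  — reduce
  I14: { [P → + X . b] }  — shift
  I15: { [P → + X b .] }  — reduce

No state contains both a complete item and a shift item.

Answer: No shift-reduce conflicts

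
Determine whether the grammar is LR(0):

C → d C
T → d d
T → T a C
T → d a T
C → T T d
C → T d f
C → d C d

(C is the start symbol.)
No. Shift-reduce conflict between [C → d C .] and [C → d C . d]

A grammar is LR(0) if no state in the canonical LR(0) collection has:
  - both a shift item (dot before a terminal) and a complete item (shift-reduce conflict), or
  - two or more complete items (reduce-reduce conflict; the accept item [C' → C .] counts as a complete item here).

Augment with C' → C and build the canonical LR(0) collection (I0 = CLOSURE({[C' → . C]}), then GOTO on every symbol after a dot until no new states appear). It has 17 states:
  I0: { [C → . T T d], [C → . T d f], [C → . d C d], [C → . d C], [C' → . C], [T → . T a C], [T → . d a T], [T → . d d] }  — shift
  I1: { [C' → C .] }  — accept
  I2: { [C → T . T d], [C → T . d f], [T → . T a C], [T → . d a T], [T → . d d], [T → T . a C] }  — shift
  I3: { [C → . T T d], [C → . T d f], [C → . d C d], [C → . d C], [C → d . C d], [C → d . C], [T → . T a C], [T → . d a T], [T → . d d], [T → d . a T], [T → d . d] }  — shift
  I4: { [C → d C . d], [C → d C .] }  — shift, reduce
  I5: { [T → . T a C], [T → . d a T], [T → . d d], [T → d a . T] }  — shift
  I6: { [C → . T T d], [C → . T d f], [C → . d C d], [C → . d C], [C → d . C d], [C → d . C], [T → . T a C], [T → . d a T], [T → . d d], [T → d . a T], [T → d . d], [T → d d .] }  — shift, reduce
  I7: { [T → T . a C], [T → d a T .] }  — shift, reduce
  I8: { [T → d . a T], [T → d . d] }  — shift
  I9: { [T → d d .] }  — reduce
  I10: { [C → . T T d], [C → . T d f], [C → . d C d], [C → . d C], [T → . T a C], [T → . d a T], [T → . d d], [T → T a . C] }  — shift
  I11: { [T → T a C .] }  — reduce
  I12: { [C → d C d .] }  — reduce
  I13: { [C → T T . d], [T → T . a C] }  — shift
  I14: { [C → T d . f], [T → d . a T], [T → d . d] }  — shift
  I15: { [C → T d f .] }  — reduce
  I16: { [C → T T d .] }  — reduce

Conflict in state I4:
  Shift-reduce conflict between [C → d C .] and [C → d C . d]
So the grammar is NOT LR(0).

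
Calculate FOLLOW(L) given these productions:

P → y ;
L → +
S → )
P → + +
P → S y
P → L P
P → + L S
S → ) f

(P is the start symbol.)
In P → L P: L is followed by P, add FIRST(P) \ {ε} = { ')', '+', 'y' }
In P → + L S: L is followed by S, add FIRST(S) \ {ε} = { ')' }

Taking the union: FOLLOW(L) = { ')', '+', 'y' }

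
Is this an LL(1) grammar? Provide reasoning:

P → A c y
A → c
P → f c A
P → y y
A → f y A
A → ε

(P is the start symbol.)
Relevant sets:
  FIRST(A) = { 'c', 'f', ε }
  FOLLOW(A) = { $, 'c' }

For P:
  PREDICT(P → A c y) = { 'c', 'f' }
  PREDICT(P → f c A) = { 'f' }
  PREDICT(P → y y) = { 'y' }
For A:
  PREDICT(A → c) = { 'c' }
  PREDICT(A → f y A) = { 'f' }
  PREDICT(A → ε) = { $, 'c' }

Conflict found: Predict set conflict for P: { 'f' }
The grammar is NOT LL(1).

Answer: No. Predict set conflict for P: { 'f' }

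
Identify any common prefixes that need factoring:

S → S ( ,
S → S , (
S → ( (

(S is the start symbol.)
Left-factoring is needed when two productions for the same non-terminal
share a common prefix on the right-hand side.

Productions for S:
  S → S ( ,
  S → S , (
  S → ( (

Found common prefix 'S' in productions for S

Answer: Yes, S has productions with common prefix 'S'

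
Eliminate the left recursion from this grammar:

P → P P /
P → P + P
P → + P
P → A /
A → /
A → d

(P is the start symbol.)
P is directly left-recursive. The standard transformation for
  A → A α₁ | ... | A α_m | β₁ | ... | β_n
is
  A  → β₁ A' | ... | β_n A'
  A' → α₁ A' | ... | α_m A' | ε

P → + P becomes P → + P P'
P → A / becomes P → A / P'
P → P P / becomes P' → P / P'
P → P + P becomes P' → + P P'
Add P' → ε

Productions for other non-terminals are unchanged:
  A → /
  A → d

Resulting grammar:
P → + P P'
P → A / P'
P' → P / P'
P' → + P P'
P' → ε
A → /
A → d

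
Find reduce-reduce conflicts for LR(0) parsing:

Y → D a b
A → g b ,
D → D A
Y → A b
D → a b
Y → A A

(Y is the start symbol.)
Augment with Y' → Y and build the canonical LR(0) collection (I0 = CLOSURE({[Y' → . Y]}), then GOTO on every symbol after a dot until no new states appear). It has 14 states:
  I0: { [A → . g b ,], [D → . D A], [D → . a b], [Y → . A A], [Y → . A b], [Y → . D a b], [Y' → . Y] }  — shift
  I1: { [A → . g b ,], [Y → A . A], [Y → A . b] }  — shift
  I2: { [A → . g b ,], [D → D . A], [Y → D . a b] }  — shift
  I3: { [Y' → Y .] }  — accept
  I4: { [D → a . b] }  — shift
  I5: { [A → g . b ,] }  — shift
  I6: { [A → g b . ,] }  — shift
  I7: { [A → g b , .] }  — reduce
  I8: { [D → a b .] }  — reduce
  I9: { [D → D A .] }  — reduce
  I10: { [Y → D a . b] }  — shift
  I11: { [Y → D a b .] }  — reduce
  I12: { [Y → A A .] }  — reduce
  I13: { [Y → A b .] }  — reduce

No state contains more than one complete item.

Answer: No reduce-reduce conflicts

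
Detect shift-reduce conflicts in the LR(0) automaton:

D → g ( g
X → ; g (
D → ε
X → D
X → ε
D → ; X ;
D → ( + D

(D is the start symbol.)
A shift-reduce conflict occurs when an LR(0) state has both:
  - a complete (reduce) item [A → α .] (dot at the end), and
  - a shift item [B → β . c γ] (dot before a terminal).

Augment with D' → D and build the canonical LR(0) collection (I0 = CLOSURE({[D' → . D]}), then GOTO on every symbol after a dot until no new states appear). It has 15 states:
  I0: { [D → . ( + D], [D → . ; X ;], [D → . g ( g], [D → .], [D' → . D] }  — shift, reduce
  I1: { [D → ( . + D] }  — shift
  I2: { [D → . ( + D], [D → . ; X ;], [D → . g ( g], [D → .], [D → ; . X ;], [X → . ; g (], [X → . D], [X → .] }  — shift, 2 reduces
  I3: { [D' → D .] }  — accept
  I4: { [D → g . ( g] }  — shift
  I5: { [D → g ( . g] }  — shift
  I6: { [D → g ( g .] }  — reduce
  I7: { [D → . ( + D], [D → . ; X ;], [D → . g ( g], [D → .], [D → ; . X ;], [X → . ; g (], [X → . D], [X → .], [X → ; . g (] }  — shift, 2 reduces
  I8: { [X → D .] }  — reduce
  I9: { [D → ; X . ;] }  — shift
  I10: { [D → ; X ; .] }  — reduce
  I11: { [D → g . ( g], [X → ; g . (] }  — shift
  I12: { [D → g ( . g], [X → ; g ( .] }  — shift, reduce
  I13: { [D → ( + . D], [D → . ( + D], [D → . ; X ;], [D → . g ( g], [D → .] }  — shift, reduce
  I14: { [D → ( + D .] }  — reduce

I0 contains reduce item [D → .] and shift items [D → . ( + D], [D → . ; X ;], [D → . g ( g] — shift-reduce conflict.
I2 contains reduce items [D → .], [X → .] and shift items [D → . ( + D], [D → . ; X ;], [D → . g ( g], [X → . ; g (] — shift-reduce conflict.
I7 contains reduce items [D → .], [X → .] and shift items [D → . ( + D], [D → . ; X ;], [D → . g ( g], [X → . ; g (], [X → ; . g (] — shift-reduce conflict.
I12 contains reduce item [X → ; g ( .] and shift item [D → g ( . g] — shift-reduce conflict.
I13 contains reduce item [D → .] and shift items [D → . ( + D], [D → . ; X ;], [D → . g ( g] — shift-reduce conflict.

Answer: Yes — I0: [D → .] vs [D → . ( + D]; I2: [D → .] vs [D → . ( + D]; I7: [D → .] vs [D → . ( + D]; I12: [X → ; g ( .] vs [D → g ( . g]; I13: [D → .] vs [D → . ( + D]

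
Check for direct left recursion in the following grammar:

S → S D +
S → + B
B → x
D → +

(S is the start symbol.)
Yes, S is left-recursive

Direct left recursion occurs when N → N α for some non-terminal N (the right-hand side begins with the left-hand side itself).

S → S D +: LEFT RECURSIVE (starts with S)
S → + B: starts with '+'
B → x: starts with x
D → +: starts with '+'

The grammar has direct left recursion on: S.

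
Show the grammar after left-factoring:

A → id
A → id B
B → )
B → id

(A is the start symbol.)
Left-factoring transforms A → αβ₁ | αβ₂ into A → αA' and A' → β₁ | β₂
(α is the longest common prefix among the alternatives). Repeat until
no nonterminal has two alternatives with a common prefix.

Round 1: A has alternatives sharing prefix 'id'. Introduce A': A → id A'
  Add: A' → ε
  Add: A' → B

No remaining common prefixes — done.

Resulting grammar:
A → id A'
A' → ε
A' → B
B → )
B → id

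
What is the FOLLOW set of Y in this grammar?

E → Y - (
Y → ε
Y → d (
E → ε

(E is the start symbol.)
In E → Y - (: Y is followed by '-' '(', add FIRST('-' '(') \ {ε} = { '-' }

Taking the union: FOLLOW(Y) = { '-' }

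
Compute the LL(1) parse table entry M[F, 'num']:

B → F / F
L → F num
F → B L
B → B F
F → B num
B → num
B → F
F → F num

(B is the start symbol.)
To find M[F, 'num'], we find productions for F where 'num' is in the predict set (PREDICT(N → α) = (FIRST(α) \ {ε}) ∪ (FOLLOW(N) if α ⇒* ε)).

Relevant sets:
  FIRST(B) = { 'num' }
  FIRST(F) = { 'num' }

F → B L: PREDICT = { 'num' }
  'num' is in predict set, so this production goes in M[F, 'num']
F → B num: PREDICT = { 'num' }
  'num' is in predict set, so this production goes in M[F, 'num']
F → F num: PREDICT = { 'num' }
  'num' is in predict set, so this production goes in M[F, 'num']

M[F, 'num'] = F → B L, F → B num, F → F num  (a multiply-defined cell — the grammar is not LL(1))

Answer: F → B L, F → B num, F → F num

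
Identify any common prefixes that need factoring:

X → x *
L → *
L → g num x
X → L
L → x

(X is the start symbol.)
No, left-factoring is not needed

Left-factoring is needed when two productions for the same non-terminal
share a common prefix on the right-hand side.

Productions for X:
  X → x *
  X → L
Productions for L:
  L → *
  L → g num x
  L → x

No common prefixes found.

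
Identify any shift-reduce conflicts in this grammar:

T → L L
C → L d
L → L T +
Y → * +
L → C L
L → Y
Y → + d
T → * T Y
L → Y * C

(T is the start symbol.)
Augment with T' → T and build the canonical LR(0) collection (I0 = CLOSURE({[T' → . T]}), then GOTO on every symbol after a dot until no new states appear). It has 21 states:
  I0: { [C → . L d], [L → . C L], [L → . L T +], [L → . Y * C], [L → . Y], [T → . * T Y], [T → . L L], [T' → . T], [Y → . * +], [Y → . + d] }  — shift
  I1: { [C → . L d], [L → . C L], [L → . L T +], [L → . Y * C], [L → . Y], [T → * . T Y], [T → . * T Y], [T → . L L], [Y → * . +], [Y → . * +], [Y → . + d] }  — shift
  I2: { [Y → + . d] }  — shift
  I3: { [C → . L d], [L → . C L], [L → . L T +], [L → . Y * C], [L → . Y], [L → C . L], [Y → . * +], [Y → . + d] }  — shift
  I4: { [C → . L d], [C → L . d], [L → . C L], [L → . L T +], [L → . Y * C], [L → . Y], [L → L . T +], [T → . * T Y], [T → . L L], [T → L . L], [Y → . * +], [Y → . + d] }  — shift
  I5: { [T' → T .] }  — accept
  I6: { [L → Y . * C], [L → Y .] }  — shift, reduce
  I7: { [C → . L d], [L → . C L], [L → . L T +], [L → . Y * C], [L → . Y], [L → Y * . C], [Y → . * +], [Y → . + d] }  — shift
  I8: { [Y → * . +] }  — shift
  I9: { [C → . L d], [L → . C L], [L → . L T +], [L → . Y * C], [L → . Y], [L → C . L], [L → Y * C .], [Y → . * +], [Y → . + d] }  — shift, reduce
  I10: { [C → . L d], [C → L . d], [L → . C L], [L → . L T +], [L → . Y * C], [L → . Y], [L → L . T +], [T → . * T Y], [T → . L L], [Y → . * +], [Y → . + d] }  — shift
  I11: { [L → L T . +] }  — shift
  I12: { [C → L d .] }  — reduce
  I13: { [L → L T + .] }  — reduce
  I14: { [C → . L d], [C → L . d], [L → . C L], [L → . L T +], [L → . Y * C], [L → . Y], [L → C L .], [L → L . T +], [T → . * T Y], [T → . L L], [Y → . * +], [Y → . + d] }  — shift, reduce
  I15: { [Y → * + .] }  — reduce
  I16: { [C → . L d], [C → L . d], [L → . C L], [L → . L T +], [L → . Y * C], [L → . Y], [L → L . T +], [T → . * T Y], [T → . L L], [T → L . L], [T → L L .], [Y → . * +], [Y → . + d] }  — shift, reduce
  I17: { [Y → + d .] }  — reduce
  I18: { [Y → * + .], [Y → + . d] }  — shift, reduce
  I19: { [T → * T . Y], [Y → . * +], [Y → . + d] }  — shift
  I20: { [T → * T Y .] }  — reduce

I6 contains reduce item [L → Y .] and shift item [L → Y . * C] — shift-reduce conflict.
I9 contains reduce item [L → Y * C .] and shift items [Y → . * +], [Y → . + d] — shift-reduce conflict.
I14 contains reduce item [L → C L .] and shift items [C → L . d], [T → . * T Y], [Y → . * +], [Y → . + d] — shift-reduce conflict.
I16 contains reduce item [T → L L .] and shift items [C → L . d], [T → . * T Y], [Y → . * +], [Y → . + d] — shift-reduce conflict.
I18 contains reduce item [Y → * + .] and shift item [Y → + . d] — shift-reduce conflict.

Answer: Yes — I6: [L → Y .] vs [L → Y . * C]; I9: [L → Y * C .] vs [Y → . * +]; I14: [L → C L .] vs [C → L . d]; I16: [T → L L .] vs [C → L . d]; I18: [Y → * + .] vs [Y → + . d]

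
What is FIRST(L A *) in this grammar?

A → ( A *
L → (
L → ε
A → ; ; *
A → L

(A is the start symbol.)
{ '(', '*', ';' }

FIRST sets of the non-terminals involved (from the grammar, by fixed-point iteration):
  FIRST(L) = { '(', ε }
  FIRST(A) = { '(', ';', ε }

To compute FIRST(L A *), process the symbols left to right:
Symbol L is a non-terminal. Add FIRST(L) \ {ε} = { '(' }
L is nullable (ε ∈ FIRST(L)), continue to the next symbol.
Symbol A is a non-terminal. Add FIRST(A) \ {ε} = { '(', ';' }
A is nullable (ε ∈ FIRST(A)), continue to the next symbol.
Symbol * is a terminal. Add '*' and stop.
FIRST(L A *) = { '(', '*', ';' }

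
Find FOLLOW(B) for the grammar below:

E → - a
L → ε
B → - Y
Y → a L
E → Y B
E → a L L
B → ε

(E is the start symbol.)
To compute FOLLOW(B), find every occurrence of B on a right-hand side N → α B β: add FIRST(β) \ {ε}, and if β is empty or nullable also add FOLLOW(N). Iterate to a fixed point.

In E → Y B: B is at the end, add FOLLOW(E)

The FOLLOW sets referred to above (computed the same way, to a fixed point):
  FOLLOW(E) = { $ }

Taking the union: FOLLOW(B) = { $ }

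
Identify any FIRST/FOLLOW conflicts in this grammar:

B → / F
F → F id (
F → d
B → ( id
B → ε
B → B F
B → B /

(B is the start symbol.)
A FIRST/FOLLOW conflict occurs when a non-terminal N has a nullable alternative N → β (β ⇒* ε) and another alternative N → α with FIRST(α) ∩ FOLLOW(N) ≠ ∅: on such a lookahead the parser cannot decide between expanding α and letting N vanish via β.

Nullable non-terminals: B.
FIRST sets used below: FIRST(B) = { '(', '/', 'd', ε }, FIRST(F) = { 'd' }

B: nullable alternative(s) B → ε; FOLLOW(B) = { $, '/', 'd' }
  B → / F: FIRST \ {ε} = { '/' } — overlaps FOLLOW(B) on { '/' }: CONFLICT
  B → ( id: FIRST \ {ε} = { '(' } — disjoint from FOLLOW(B)
  B → ε: FIRST \ {ε} = { } — this is the only nullable alternative, skip
  B → B F: FIRST \ {ε} = { '(', '/', 'd' } — overlaps FOLLOW(B) on { '/', 'd' }: CONFLICT
  B → B /: FIRST \ {ε} = { '(', '/', 'd' } — overlaps FOLLOW(B) on { '/', 'd' }: CONFLICT

F has no nullable alternative, so no FIRST/FOLLOW check is needed there.

So the grammar has 3 FIRST/FOLLOW conflicts (marked CONFLICT above).

Answer: Yes. B → '/' F with FOLLOW(B) on { '/' }; B → B F with FOLLOW(B) on { '/', 'd' }; B → B '/' with FOLLOW(B) on { '/', 'd' }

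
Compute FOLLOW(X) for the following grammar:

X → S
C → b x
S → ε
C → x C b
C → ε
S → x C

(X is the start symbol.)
{ $ }

X is the start symbol, so $ ∈ FOLLOW(X).
X does not occur on any right-hand side.

Taking the union: FOLLOW(X) = { $ }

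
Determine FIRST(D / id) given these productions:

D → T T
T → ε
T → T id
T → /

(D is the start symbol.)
FIRST sets of the non-terminals involved (from the grammar, by fixed-point iteration):
  FIRST(D) = { '/', 'id', ε }

To compute FIRST(D / id), process the symbols left to right:
Symbol D is a non-terminal. Add FIRST(D) \ {ε} = { '/', 'id' }
D is nullable (ε ∈ FIRST(D)), continue to the next symbol.
Symbol / is a terminal. Add '/' and stop.
FIRST(D / id) = { '/', 'id' }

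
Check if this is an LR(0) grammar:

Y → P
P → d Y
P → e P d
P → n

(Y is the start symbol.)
Yes, the grammar is LR(0)

A grammar is LR(0) if no state in the canonical LR(0) collection has:
  - both a shift item (dot before a terminal) and a complete item (shift-reduce conflict), or
  - two or more complete items (reduce-reduce conflict; the accept item [Y' → Y .] counts as a complete item here).

Augment with Y' → Y and build the canonical LR(0) collection (I0 = CLOSURE({[Y' → . Y]}), then GOTO on every symbol after a dot until no new states appear). It has 9 states:
  I0: { [P → . d Y], [P → . e P d], [P → . n], [Y → . P], [Y' → . Y] }  — shift
  I1: { [Y → P .] }  — reduce
  I2: { [Y' → Y .] }  — accept
  I3: { [P → . d Y], [P → . e P d], [P → . n], [P → d . Y], [Y → . P] }  — shift
  I4: { [P → . d Y], [P → . e P d], [P → . n], [P → e . P d] }  — shift
  I5: { [P → n .] }  — reduce
  I6: { [P → e P . d] }  — shift
  I7: { [P → e P d .] }  — reduce
  I8: { [P → d Y .] }  — reduce

Every state is either a pure shift/goto state or contains exactly one complete item and nothing to shift — no conflicts. The grammar is LR(0).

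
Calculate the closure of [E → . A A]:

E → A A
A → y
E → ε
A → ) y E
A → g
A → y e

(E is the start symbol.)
To compute CLOSURE, for each item [A → α.Bβ] where B is a non-terminal, add [B → .γ] for all productions B → γ; repeat for the newly added items until nothing changes.

Start with: [E → . A A]
  [E → . A A] has the dot before A: add [A → . y], [A → . ) y E], [A → . g], [A → . y e]
No further items can be added.

CLOSURE = { [A → . ) y E], [A → . g], [A → . y e], [A → . y], [E → . A A] }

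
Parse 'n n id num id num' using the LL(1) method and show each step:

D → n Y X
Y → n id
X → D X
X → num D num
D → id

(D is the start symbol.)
Stack is shown with the top on the left.

Stack        Input                Action
----------------------------------------
D $          n n id num id num $  output D → n Y X
n Y X $      n n id num id num $  match 'n'
Y X $        n id num id num $    output Y → n id
n id X $     n id num id num $    match 'n'
id X $       id num id num $      match 'id'
X $          num id num $         output X → num D num
num D num $  num id num $         match 'num'
D num $      id num $             output D → id
id num $     id num $             match 'id'
num $        num $                match 'num'
$            $                    accept

The string is accepted.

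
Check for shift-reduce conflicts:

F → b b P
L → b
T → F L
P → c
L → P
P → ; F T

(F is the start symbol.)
No shift-reduce conflicts

Augment with F' → F and build the canonical LR(0) collection (I0 = CLOSURE({[F' → . F]}), then GOTO on every symbol after a dot until no new states appear). It has 13 states:
  I0: { [F → . b b P], [F' → . F] }  — shift
  I1: { [F' → F .] }  — accept
  I2: { [F → b . b P] }  — shift
  I3: { [F → b b . P], [P → . ; F T], [P → . c] }  — shift
  I4: { [F → . b b P], [P → ; . F T] }  — shift
  I5: { [F → b b P .] }  — reduce
  I6: { [P → c .] }  — reduce
  I7: { [F → . b b P], [P → ; F . T], [T → . F L] }  — shift
  I8: { [L → . P], [L → . b], [P → . ; F T], [P → . c], [T → F . L] }  — shift
  I9: { [P → ; F T .] }  — reduce
  I10: { [T → F L .] }  — reduce
  I11: { [L → P .] }  — reduce
  I12: { [L → b .] }  — reduce

No state contains both a complete item and a shift item.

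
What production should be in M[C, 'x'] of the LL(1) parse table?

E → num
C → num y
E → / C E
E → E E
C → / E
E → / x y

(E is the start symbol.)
To find M[C, 'x'], we find productions for C where 'x' is in the predict set (PREDICT(N → α) = (FIRST(α) \ {ε}) ∪ (FOLLOW(N) if α ⇒* ε)).

C → num y: PREDICT = { 'num' }
C → / E: PREDICT = { '/' }

M[C, 'x'] is empty (no production applies)

Answer: Empty (error entry)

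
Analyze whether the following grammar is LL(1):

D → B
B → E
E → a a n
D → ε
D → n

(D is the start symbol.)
Yes, the grammar is LL(1).

A grammar is LL(1) if for each non-terminal N with multiple productions, the predict sets of those productions are pairwise disjoint, where PREDICT(N → α) = (FIRST(α) \ {ε}) ∪ (FOLLOW(N) if α ⇒* ε).

Relevant sets:
  FIRST(B) = { 'a' }
  FOLLOW(D) = { $ }

For D:
  PREDICT(D → B) = { 'a' }
  PREDICT(D → ε) = { $ }
  PREDICT(D → n) = { 'n' }
B, E have a single production, so nothing to check there.

All predict sets are disjoint. The grammar IS LL(1).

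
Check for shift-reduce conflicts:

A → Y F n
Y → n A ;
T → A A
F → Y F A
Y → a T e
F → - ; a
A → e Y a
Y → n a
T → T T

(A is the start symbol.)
A shift-reduce conflict occurs when an LR(0) state has both:
  - a complete (reduce) item [A → α .] (dot at the end), and
  - a shift item [B → β . c γ] (dot before a terminal).

Augment with A' → A and build the canonical LR(0) collection (I0 = CLOSURE({[A' → . A]}), then GOTO on every symbol after a dot until no new states appear). It has 24 states:
  I0: { [A → . Y F n], [A → . e Y a], [A' → . A], [Y → . a T e], [Y → . n A ;], [Y → . n a] }  — shift
  I1: { [A' → A .] }  — accept
  I2: { [A → Y . F n], [F → . - ; a], [F → . Y F A], [Y → . a T e], [Y → . n A ;], [Y → . n a] }  — shift
  I3: { [A → . Y F n], [A → . e Y a], [T → . A A], [T → . T T], [Y → . a T e], [Y → . n A ;], [Y → . n a], [Y → a . T e] }  — shift
  I4: { [A → e . Y a], [Y → . a T e], [Y → . n A ;], [Y → . n a] }  — shift
  I5: { [A → . Y F n], [A → . e Y a], [Y → . a T e], [Y → . n A ;], [Y → . n a], [Y → n . A ;], [Y → n . a] }  — shift
  I6: { [Y → n A . ;] }  — shift
  I7: { [A → . Y F n], [A → . e Y a], [T → . A A], [T → . T T], [Y → . a T e], [Y → . n A ;], [Y → . n a], [Y → a . T e], [Y → n a .] }  — shift, reduce
  I8: { [A → . Y F n], [A → . e Y a], [T → A . A], [Y → . a T e], [Y → . n A ;], [Y → . n a] }  — shift
  I9: { [A → . Y F n], [A → . e Y a], [T → . A A], [T → . T T], [T → T . T], [Y → . a T e], [Y → . n A ;], [Y → . n a], [Y → a T . e] }  — shift
  I10: { [A → . Y F n], [A → . e Y a], [T → . A A], [T → . T T], [T → T . T], [T → T T .], [Y → . a T e], [Y → . n A ;], [Y → . n a] }  — shift, reduce
  I11: { [A → e . Y a], [Y → . a T e], [Y → . n A ;], [Y → . n a], [Y → a T e .] }  — shift, reduce
  I12: { [A → e Y . a] }  — shift
  I13: { [A → e Y a .] }  — reduce
  I14: { [T → A A .] }  — reduce
  I15: { [Y → n A ; .] }  — reduce
  I16: { [F → - . ; a] }  — shift
  I17: { [A → Y F . n] }  — shift
  I18: { [F → . - ; a], [F → . Y F A], [F → Y . F A], [Y → . a T e], [Y → . n A ;], [Y → . n a] }  — shift
  I19: { [A → . Y F n], [A → . e Y a], [F → Y F . A], [Y → . a T e], [Y → . n A ;], [Y → . n a] }  — shift
  I20: { [F → Y F A .] }  — reduce
  I21: { [A → Y F n .] }  — reduce
  I22: { [F → - ; . a] }  — shift
  I23: { [F → - ; a .] }  — reduce

I7 contains reduce item [Y → n a .] and shift items [A → . e Y a], [Y → . a T e], [Y → . n A ;], [Y → . n a] — shift-reduce conflict.
I10 contains reduce item [T → T T .] and shift items [A → . e Y a], [Y → . a T e], [Y → . n A ;], [Y → . n a] — shift-reduce conflict.
I11 contains reduce item [Y → a T e .] and shift items [Y → . a T e], [Y → . n A ;], [Y → . n a] — shift-reduce conflict.

Answer: Yes — I7: [Y → n a .] vs [A → . e Y a]; I10: [T → T T .] vs [A → . e Y a]; I11: [Y → a T e .] vs [Y → . a T e]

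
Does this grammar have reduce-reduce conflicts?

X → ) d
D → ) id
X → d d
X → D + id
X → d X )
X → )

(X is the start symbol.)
No reduce-reduce conflicts

Augment with X' → X and build the canonical LR(0) collection (I0 = CLOSURE({[X' → . X]}), then GOTO on every symbol after a dot until no new states appear). It has 12 states:
  I0: { [D → . ) id], [X → . ) d], [X → . )], [X → . D + id], [X → . d X )], [X → . d d], [X' → . X] }  — shift
  I1: { [D → ) . id], [X → ) . d], [X → ) .] }  — shift, reduce
  I2: { [X → D . + id] }  — shift
  I3: { [X' → X .] }  — accept
  I4: { [D → . ) id], [X → . ) d], [X → . )], [X → . D + id], [X → . d X )], [X → . d d], [X → d . X )], [X → d . d] }  — shift
  I5: { [X → d X . )] }  — shift
  I6: { [D → . ) id], [X → . ) d], [X → . )], [X → . D + id], [X → . d X )], [X → . d d], [X → d . X )], [X → d . d], [X → d d .] }  — shift, reduce
  I7: { [X → d X ) .] }  — reduce
  I8: { [X → D + . id] }  — shift
  I9: { [X → D + id .] }  — reduce
  I10: { [X → ) d .] }  — reduce
  I11: { [D → ) id .] }  — reduce

No state contains more than one complete item.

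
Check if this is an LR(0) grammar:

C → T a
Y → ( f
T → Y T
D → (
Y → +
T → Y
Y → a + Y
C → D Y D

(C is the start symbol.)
No. Shift-reduce conflict between [D → ( .] and [Y → ( . f]

A grammar is LR(0) if no state in the canonical LR(0) collection has:
  - both a shift item (dot before a terminal) and a complete item (shift-reduce conflict), or
  - two or more complete items (reduce-reduce conflict; the accept item [C' → C .] counts as a complete item here).

Augment with C' → C and build the canonical LR(0) collection (I0 = CLOSURE({[C' → . C]}), then GOTO on every symbol after a dot until no new states appear). It has 17 states:
  I0: { [C → . D Y D], [C → . T a], [C' → . C], [D → . (], [T → . Y T], [T → . Y], [Y → . ( f], [Y → . +], [Y → . a + Y] }  — shift
  I1: { [D → ( .], [Y → ( . f] }  — shift, reduce
  I2: { [Y → + .] }  — reduce
  I3: { [C' → C .] }  — accept
  I4: { [C → D . Y D], [Y → . ( f], [Y → . +], [Y → . a + Y] }  — shift
  I5: { [C → T . a] }  — shift
  I6: { [T → . Y T], [T → . Y], [T → Y . T], [T → Y .], [Y → . ( f], [Y → . +], [Y → . a + Y] }  — shift, reduce
  I7: { [Y → a . + Y] }  — shift
  I8: { [Y → . ( f], [Y → . +], [Y → . a + Y], [Y → a + . Y] }  — shift
  I9: { [Y → ( . f] }  — shift
  I10: { [Y → a + Y .] }  — reduce
  I11: { [Y → ( f .] }  — reduce
  I12: { [T → Y T .] }  — reduce
  I13: { [C → T a .] }  — reduce
  I14: { [C → D Y . D], [D → . (] }  — shift
  I15: { [D → ( .] }  — reduce
  I16: { [C → D Y D .] }  — reduce

Conflict in state I1:
  Shift-reduce conflict between [D → ( .] and [Y → ( . f]
So the grammar is NOT LR(0).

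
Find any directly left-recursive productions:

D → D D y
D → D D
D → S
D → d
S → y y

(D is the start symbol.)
Yes, D is left-recursive

Direct left recursion occurs when N → N α for some non-terminal N (the right-hand side begins with the left-hand side itself).

D → D D y: LEFT RECURSIVE (starts with D)
D → D D: LEFT RECURSIVE (starts with D)
D → S: starts with S
D → d: starts with d
S → y y: starts with y

The grammar has direct left recursion on: D.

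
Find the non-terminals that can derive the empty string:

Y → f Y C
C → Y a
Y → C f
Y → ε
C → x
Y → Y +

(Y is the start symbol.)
A non-terminal is nullable if it can derive ε (the empty string): either it has an ε-production, or it has a production whose right-hand side consists entirely of nullable non-terminals.

ε-productions: Y → ε
So Y is immediately nullable.
No further non-terminal can be added: every production for the remaining non-terminals contains a terminal or a non-nullable non-terminal.
Nullable = { 'Y' }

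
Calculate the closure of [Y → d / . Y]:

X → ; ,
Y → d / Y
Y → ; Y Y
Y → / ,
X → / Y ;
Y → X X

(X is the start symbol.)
To compute CLOSURE, for each item [A → α.Bβ] where B is a non-terminal, add [B → .γ] for all productions B → γ; repeat for the newly added items until nothing changes.

Start with: [Y → d / . Y]
  [Y → d / . Y] has the dot before Y: add [Y → . d / Y], [Y → . ; Y Y], [Y → . / ,], [Y → . X X]
  [Y → . X X] has the dot before X: add [X → . ; ,], [X → . / Y ;]
No further items can be added.

CLOSURE = { [X → . / Y ;], [X → . ; ,], [Y → . / ,], [Y → . ; Y Y], [Y → . X X], [Y → . d / Y], [Y → d / . Y] }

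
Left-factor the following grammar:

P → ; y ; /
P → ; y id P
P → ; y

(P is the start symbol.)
P → ; y P'
P' → ; /
P' → id P
P' → ε

Left-factoring transforms A → αβ₁ | αβ₂ into A → αA' and A' → β₁ | β₂
(α is the longest common prefix among the alternatives). Repeat until
no nonterminal has two alternatives with a common prefix.

Round 1: P has alternatives sharing prefix '; y'. Introduce P': P → ; y P'
  Add: P' → ; /
  Add: P' → id P
  Add: P' → ε

No remaining common prefixes — done.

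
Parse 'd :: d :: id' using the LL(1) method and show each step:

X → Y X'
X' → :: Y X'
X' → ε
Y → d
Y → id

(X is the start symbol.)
Stack is shown with the top on the left.

Stack      Input           Action
---------------------------------
X $        d :: d :: id $  output X → Y X'
Y X' $     d :: d :: id $  output Y → d
d X' $     d :: d :: id $  match 'd'
X' $       :: d :: id $    output X' → :: Y X'
:: Y X' $  :: d :: id $    match '::'
Y X' $     d :: id $       output Y → d
d X' $     d :: id $       match 'd'
X' $       :: id $         output X' → :: Y X'
:: Y X' $  :: id $         match '::'
Y X' $     id $            output Y → id
id X' $    id $            match 'id'
X' $       $               output X' → ε
$          $               accept

The string is accepted.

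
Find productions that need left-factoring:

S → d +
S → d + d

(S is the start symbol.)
Yes, S has productions with common prefix 'd +'

Left-factoring is needed when two productions for the same non-terminal
share a common prefix on the right-hand side.

Productions for S:
  S → d +
  S → d + d

Found common prefix 'd +' in productions for S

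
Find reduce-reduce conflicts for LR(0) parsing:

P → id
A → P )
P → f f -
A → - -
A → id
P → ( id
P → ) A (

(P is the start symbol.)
Yes — I11: [A → id .] vs [P → id .]

Augment with P' → P and build the canonical LR(0) collection (I0 = CLOSURE({[P' → . P]}), then GOTO on every symbol after a dot until no new states appear). It has 16 states:
  I0: { [P → . ( id], [P → . ) A (], [P → . f f -], [P → . id], [P' → . P] }  — shift
  I1: { [P → ( . id] }  — shift
  I2: { [A → . - -], [A → . P )], [A → . id], [P → ) . A (], [P → . ( id], [P → . ) A (], [P → . f f -], [P → . id] }  — shift
  I3: { [P' → P .] }  — accept
  I4: { [P → f . f -] }  — shift
  I5: { [P → id .] }  — reduce
  I6: { [P → f f . -] }  — shift
  I7: { [P → f f - .] }  — reduce
  I8: { [A → - . -] }  — shift
  I9: { [P → ) A . (] }  — shift
  I10: { [A → P . )] }  — shift
  I11: { [A → id .], [P → id .] }  — 2 reduces
  I12: { [A → P ) .] }  — reduce
  I13: { [P → ) A ( .] }  — reduce
  I14: { [A → - - .] }  — reduce
  I15: { [P → ( id .] }  — reduce

I11 contains complete items [A → id .], [P → id .] — reduce-reduce conflict.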